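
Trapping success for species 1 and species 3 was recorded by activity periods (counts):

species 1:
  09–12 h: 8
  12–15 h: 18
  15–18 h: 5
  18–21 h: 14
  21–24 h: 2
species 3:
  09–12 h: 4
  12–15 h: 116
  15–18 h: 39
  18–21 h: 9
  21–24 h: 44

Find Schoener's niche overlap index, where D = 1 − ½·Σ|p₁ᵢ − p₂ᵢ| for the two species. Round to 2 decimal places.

Proportions for species 1 (n=47): 8/47=0.1702, 18/47=0.3830, 5/47=0.1064, 14/47=0.2979, 2/47=0.0426
Proportions for species 3 (n=212): 4/212=0.0189, 116/212=0.5472, 39/212=0.1840, 9/212=0.0425, 44/212=0.2075
Σ|p₁ᵢ − p₂ᵢ| = 0.1513 + 0.1642 + 0.0776 + 0.2554 + 0.1649 = 0.8134
D = 1 − ½ × 0.8134 = 1 − 0.40670 = 0.59330

0.59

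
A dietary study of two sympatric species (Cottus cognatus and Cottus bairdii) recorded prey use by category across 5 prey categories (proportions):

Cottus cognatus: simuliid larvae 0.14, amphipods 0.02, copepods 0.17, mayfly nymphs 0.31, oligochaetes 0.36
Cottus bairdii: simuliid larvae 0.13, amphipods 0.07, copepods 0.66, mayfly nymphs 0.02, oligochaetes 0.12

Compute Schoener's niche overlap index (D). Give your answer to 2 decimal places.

0.46

Σ|p₁ᵢ − p₂ᵢ| = 0.01 + 0.05 + 0.49 + 0.29 + 0.24 = 1.08
D = 1 − ½ × 1.08 = 1 − 0.540 = 0.4600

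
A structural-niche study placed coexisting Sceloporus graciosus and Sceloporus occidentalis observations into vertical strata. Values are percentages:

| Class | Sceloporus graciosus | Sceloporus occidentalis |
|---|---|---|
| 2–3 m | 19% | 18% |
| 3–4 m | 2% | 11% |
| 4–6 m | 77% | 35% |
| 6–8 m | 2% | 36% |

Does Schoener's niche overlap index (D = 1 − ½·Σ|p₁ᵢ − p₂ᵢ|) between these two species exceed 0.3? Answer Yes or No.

Yes

Convert percentages to proportions (divide by 100).
Σ|p₁ᵢ − p₂ᵢ| = 0.01 + 0.09 + 0.42 + 0.34 = 0.86
D = 1 − ½ × 0.86 = 1 − 0.430 = 0.5700
D = 0.5700 > 0.3 → Yes.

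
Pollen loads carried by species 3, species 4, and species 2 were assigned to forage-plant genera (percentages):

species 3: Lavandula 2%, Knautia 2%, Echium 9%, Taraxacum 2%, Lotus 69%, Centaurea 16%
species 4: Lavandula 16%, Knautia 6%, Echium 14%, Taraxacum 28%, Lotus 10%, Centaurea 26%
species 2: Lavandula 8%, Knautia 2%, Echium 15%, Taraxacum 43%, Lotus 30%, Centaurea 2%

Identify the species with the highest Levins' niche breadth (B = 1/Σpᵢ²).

species 4

Convert percentages to proportions (divide by 100).
Σp_3ᵢ² = 0.02² + 0.02² + 0.09² + 0.02² + 0.69² + 0.16² = 0.0004 + 0.0004 + 0.0081 + 0.0004 + 0.4761 + 0.0256 = 0.5110
B_3 = 1 / 0.5110 = 1.9569
Σp_4ᵢ² = 0.16² + 0.06² + 0.14² + 0.28² + 0.10² + 0.26² = 0.0256 + 0.0036 + 0.0196 + 0.0784 + 0.0100 + 0.0676 = 0.2048
B_4 = 1 / 0.2048 = 4.8828
Σp_2ᵢ² = 0.08² + 0.02² + 0.15² + 0.43² + 0.30² + 0.02² = 0.0064 + 0.0004 + 0.0225 + 0.1849 + 0.0900 + 0.0004 = 0.3046
B_2 = 1 / 0.3046 = 3.2830
Highest B → broadest niche (most generalist): species 4 (B = 4.88).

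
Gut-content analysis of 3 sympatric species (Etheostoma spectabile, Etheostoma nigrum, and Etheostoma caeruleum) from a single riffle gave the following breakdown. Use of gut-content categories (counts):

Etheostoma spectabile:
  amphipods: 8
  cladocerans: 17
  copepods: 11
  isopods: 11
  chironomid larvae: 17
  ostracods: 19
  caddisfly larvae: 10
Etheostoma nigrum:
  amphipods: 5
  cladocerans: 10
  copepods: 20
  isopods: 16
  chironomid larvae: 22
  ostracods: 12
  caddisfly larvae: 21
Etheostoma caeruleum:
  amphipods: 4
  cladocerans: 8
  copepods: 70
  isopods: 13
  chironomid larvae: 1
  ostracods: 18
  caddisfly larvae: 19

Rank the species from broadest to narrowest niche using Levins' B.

Etheostoma spectabile > Etheostoma nigrum > Etheostoma caeruleum

Proportions for Etheostoma spectabile (n=93): 8/93=0.0860, 17/93=0.1828, 11/93=0.1183, 11/93=0.1183, 17/93=0.1828, 19/93=0.2043, 10/93=0.1075
Proportions for Etheostoma nigrum (n=106): 5/106=0.0472, 10/106=0.0943, 20/106=0.1887, 16/106=0.1509, 22/106=0.2075, 12/106=0.1132, 21/106=0.1981
Proportions for Etheostoma caeruleum (n=133): 4/133=0.0301, 8/133=0.0602, 70/133=0.5263, 13/133=0.0977, 1/133=0.0075, 18/133=0.1353, 19/133=0.1429
Σp_specᵢ² = 0.0860² + 0.1828² + 0.1183² + 0.1183² + 0.1828² + 0.2043² + 0.1075² = 0.007396 + 0.033416 + 0.013995 + 0.013995 + 0.033416 + 0.041738 + 0.011556 = 0.155512
B_spec = 1 / 0.155512 = 6.4304
Σp_nigrᵢ² = 0.0472² + 0.0943² + 0.1887² + 0.1509² + 0.2075² + 0.1132² + 0.1981² = 0.002228 + 0.008892 + 0.035608 + 0.022771 + 0.043056 + 0.012814 + 0.039244 = 0.164613
B_nigr = 1 / 0.164613 = 6.0749
Σp_caerᵢ² = 0.0301² + 0.0602² + 0.5263² + 0.0977² + 0.0075² + 0.1353² + 0.1429² = 0.000906 + 0.003624 + 0.276992 + 0.009545 + 0.000056 + 0.018306 + 0.020420 = 0.329849
B_caer = 1 / 0.329849 = 3.0317
Ranking by B (broadest → narrowest): Etheostoma spectabile (6.43) > Etheostoma nigrum (6.07) > Etheostoma caeruleum (3.03)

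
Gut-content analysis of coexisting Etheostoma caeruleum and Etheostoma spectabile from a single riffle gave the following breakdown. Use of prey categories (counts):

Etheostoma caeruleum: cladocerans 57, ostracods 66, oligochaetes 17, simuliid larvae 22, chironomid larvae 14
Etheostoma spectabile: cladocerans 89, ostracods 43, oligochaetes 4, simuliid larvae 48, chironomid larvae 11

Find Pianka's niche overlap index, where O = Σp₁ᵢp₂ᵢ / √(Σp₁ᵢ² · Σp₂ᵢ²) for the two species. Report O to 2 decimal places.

0.90

Proportions for Etheostoma caeruleum (n=176): 57/176=0.3239, 66/176=0.3750, 17/176=0.0966, 22/176=0.1250, 14/176=0.0795
Proportions for Etheostoma spectabile (n=195): 89/195=0.4564, 43/195=0.2205, 4/195=0.0205, 48/195=0.2462, 11/195=0.0564
Σ p₁ᵢp₂ᵢ = 0.147828 + 0.082688 + 0.001980 + 0.030775 + 0.004484 = 0.267755
Σp_1ᵢ² = 0.3239² + 0.3750² + 0.0966² + 0.1250² + 0.0795² = 0.104911 + 0.140625 + 0.009332 + 0.015625 + 0.006320 = 0.276813
Σp_2ᵢ² = 0.4564² + 0.2205² + 0.0205² + 0.2462² + 0.0564² = 0.208301 + 0.048620 + 0.000420 + 0.060614 + 0.003181 = 0.321136
O = 0.267755 / √(0.276813 × 0.321136) = 0.267755 / 0.2981520 = 0.8980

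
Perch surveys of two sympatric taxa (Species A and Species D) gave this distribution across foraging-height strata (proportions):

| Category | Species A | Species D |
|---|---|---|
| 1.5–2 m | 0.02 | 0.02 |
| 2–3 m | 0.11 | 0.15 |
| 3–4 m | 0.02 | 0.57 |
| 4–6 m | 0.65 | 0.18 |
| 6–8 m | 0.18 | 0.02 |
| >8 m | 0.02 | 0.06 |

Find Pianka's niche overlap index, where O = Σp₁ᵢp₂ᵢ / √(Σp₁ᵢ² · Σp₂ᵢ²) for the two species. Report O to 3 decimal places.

Σ p₁ᵢp₂ᵢ = 0.0004 + 0.0165 + 0.0114 + 0.1170 + 0.0036 + 0.0012 = 0.1501
Σp_1ᵢ² = 0.02² + 0.11² + 0.02² + 0.65² + 0.18² + 0.02² = 0.0004 + 0.0121 + 0.0004 + 0.4225 + 0.0324 + 0.0004 = 0.4682
Σp_2ᵢ² = 0.02² + 0.15² + 0.57² + 0.18² + 0.02² + 0.06² = 0.0004 + 0.0225 + 0.3249 + 0.0324 + 0.0004 + 0.0036 = 0.3842
O = 0.1501 / √(0.4682 × 0.3842) = 0.1501 / 0.424126 = 0.35390

0.354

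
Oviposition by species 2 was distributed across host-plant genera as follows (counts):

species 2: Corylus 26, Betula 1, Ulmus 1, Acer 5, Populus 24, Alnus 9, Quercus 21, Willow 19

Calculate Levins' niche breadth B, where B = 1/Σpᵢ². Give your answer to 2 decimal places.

Proportions for species 2 (n=106): 26/106=0.2453, 1/106=0.0094, 1/106=0.0094, 5/106=0.0472, 24/106=0.2264, 9/106=0.0849, 21/106=0.1981, 19/106=0.1792
Σpᵢ² = 0.2453² + 0.0094² + 0.0094² + 0.0472² + 0.2264² + 0.0849² + 0.1981² + 0.1792² = 0.060172 + 0.000088 + 0.000088 + 0.002228 + 0.051257 + 0.007208 + 0.039244 + 0.032113 = 0.192398
B = 1 / 0.192398 = 5.1976

5.20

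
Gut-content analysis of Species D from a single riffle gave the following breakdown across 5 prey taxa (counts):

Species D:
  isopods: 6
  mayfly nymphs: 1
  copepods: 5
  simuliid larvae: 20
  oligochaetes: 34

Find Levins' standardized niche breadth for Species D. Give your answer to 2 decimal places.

Proportions for Species D (n=66): 6/66=0.0909, 1/66=0.0152, 5/66=0.0758, 20/66=0.3030, 34/66=0.5152
Σpᵢ² = 0.0909² + 0.0152² + 0.0758² + 0.3030² + 0.5152² = 0.008263 + 0.000231 + 0.005746 + 0.091809 + 0.265431 = 0.371480
B = 1 / 0.371480 = 2.6919
Bₛ = (B − 1)/(n − 1) = (2.6919 − 1)/(5 − 1) = 1.6919/4 = 0.4230

0.42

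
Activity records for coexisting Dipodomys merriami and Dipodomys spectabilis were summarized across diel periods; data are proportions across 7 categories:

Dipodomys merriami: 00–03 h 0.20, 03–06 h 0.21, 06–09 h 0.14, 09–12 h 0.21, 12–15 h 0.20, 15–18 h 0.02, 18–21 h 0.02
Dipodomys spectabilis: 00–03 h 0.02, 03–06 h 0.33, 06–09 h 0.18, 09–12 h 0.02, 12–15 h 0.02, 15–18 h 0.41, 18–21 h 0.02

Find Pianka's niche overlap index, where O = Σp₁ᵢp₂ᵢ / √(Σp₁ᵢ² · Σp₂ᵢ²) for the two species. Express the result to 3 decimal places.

Σ p₁ᵢp₂ᵢ = 0.0040 + 0.0693 + 0.0252 + 0.0042 + 0.0040 + 0.0082 + 0.0004 = 0.1153
Σp_1ᵢ² = 0.20² + 0.21² + 0.14² + 0.21² + 0.20² + 0.02² + 0.02² = 0.0400 + 0.0441 + 0.0196 + 0.0441 + 0.0400 + 0.0004 + 0.0004 = 0.1886
Σp_2ᵢ² = 0.02² + 0.33² + 0.18² + 0.02² + 0.02² + 0.41² + 0.02² = 0.0004 + 0.1089 + 0.0324 + 0.0004 + 0.0004 + 0.1681 + 0.0004 = 0.3110
O = 0.1153 / √(0.1886 × 0.3110) = 0.1153 / 0.242187 = 0.47608

0.476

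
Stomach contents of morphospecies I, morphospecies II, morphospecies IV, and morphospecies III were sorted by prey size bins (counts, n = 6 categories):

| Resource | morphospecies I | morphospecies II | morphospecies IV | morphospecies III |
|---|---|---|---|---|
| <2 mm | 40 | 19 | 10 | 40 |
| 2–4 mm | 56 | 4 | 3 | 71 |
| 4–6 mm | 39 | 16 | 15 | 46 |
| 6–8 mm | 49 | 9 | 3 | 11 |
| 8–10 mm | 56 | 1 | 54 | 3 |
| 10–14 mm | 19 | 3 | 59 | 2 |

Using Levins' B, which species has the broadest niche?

morphospecies I

Proportions for morphospecies I (n=259): 40/259=0.1544, 56/259=0.2162, 39/259=0.1506, 49/259=0.1892, 56/259=0.2162, 19/259=0.0734
Proportions for morphospecies II (n=52): 19/52=0.3654, 4/52=0.0769, 16/52=0.3077, 9/52=0.1731, 1/52=0.0192, 3/52=0.0577
Proportions for morphospecies IV (n=144): 10/144=0.0694, 3/144=0.0208, 15/144=0.1042, 3/144=0.0208, 54/144=0.3750, 59/144=0.4097
Proportions for morphospecies III (n=173): 40/173=0.2312, 71/173=0.4104, 46/173=0.2659, 11/173=0.0636, 3/173=0.0173, 2/173=0.0116
Σp_Iᵢ² = 0.1544² + 0.2162² + 0.1506² + 0.1892² + 0.2162² + 0.0734² = 0.023839 + 0.046742 + 0.022680 + 0.035797 + 0.046742 + 0.005388 = 0.181188
B_I = 1 / 0.181188 = 5.5191
Σp_IIᵢ² = 0.3654² + 0.0769² + 0.3077² + 0.1731² + 0.0192² + 0.0577² = 0.133517 + 0.005914 + 0.094679 + 0.029964 + 0.000369 + 0.003329 = 0.267772
B_II = 1 / 0.267772 = 3.7345
Σp_IVᵢ² = 0.0694² + 0.0208² + 0.1042² + 0.0208² + 0.3750² + 0.4097² = 0.004816 + 0.000433 + 0.010858 + 0.000433 + 0.140625 + 0.167854 = 0.325019
B_IV = 1 / 0.325019 = 3.0767
Σp_IIIᵢ² = 0.2312² + 0.4104² + 0.2659² + 0.0636² + 0.0173² + 0.0116² = 0.053453 + 0.168428 + 0.070703 + 0.004045 + 0.000299 + 0.000135 = 0.297063
B_III = 1 / 0.297063 = 3.3663
Highest B → broadest niche (most generalist): morphospecies I (B = 5.52).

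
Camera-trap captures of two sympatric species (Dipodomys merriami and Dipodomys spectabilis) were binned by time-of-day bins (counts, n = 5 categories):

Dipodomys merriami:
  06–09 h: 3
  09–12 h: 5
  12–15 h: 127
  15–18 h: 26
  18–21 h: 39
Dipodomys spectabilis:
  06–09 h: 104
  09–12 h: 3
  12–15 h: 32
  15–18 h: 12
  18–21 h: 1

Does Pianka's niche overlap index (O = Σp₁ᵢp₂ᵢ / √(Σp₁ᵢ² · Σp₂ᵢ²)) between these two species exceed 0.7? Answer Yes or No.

No

Proportions for Dipodomys merriami (n=200): 3/200=0.0150, 5/200=0.0250, 127/200=0.6350, 26/200=0.1300, 39/200=0.1950
Proportions for Dipodomys spectabilis (n=152): 104/152=0.6842, 3/152=0.0197, 32/152=0.2105, 12/152=0.0789, 1/152=0.0066
Σ p₁ᵢp₂ᵢ = 0.010263 + 0.000493 + 0.133668 + 0.010257 + 0.001287 = 0.155968
Σp_1ᵢ² = 0.0150² + 0.0250² + 0.6350² + 0.1300² + 0.1950² = 0.000225 + 0.000625 + 0.403225 + 0.016900 + 0.038025 = 0.459000
Σp_2ᵢ² = 0.6842² + 0.0197² + 0.2105² + 0.0789² + 0.0066² = 0.468130 + 0.000388 + 0.044310 + 0.006225 + 0.000044 = 0.519097
O = 0.155968 / √(0.459000 × 0.519097) = 0.155968 / 0.4881245 = 0.3195
O = 0.3195 < 0.7 → No.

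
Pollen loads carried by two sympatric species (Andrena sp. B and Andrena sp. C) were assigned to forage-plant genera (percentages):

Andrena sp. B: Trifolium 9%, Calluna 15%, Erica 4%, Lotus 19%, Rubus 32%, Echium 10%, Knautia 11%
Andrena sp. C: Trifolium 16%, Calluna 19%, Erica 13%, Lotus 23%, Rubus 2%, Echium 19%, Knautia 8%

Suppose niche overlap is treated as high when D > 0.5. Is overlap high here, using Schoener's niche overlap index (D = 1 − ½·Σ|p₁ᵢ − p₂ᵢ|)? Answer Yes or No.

Convert percentages to proportions (divide by 100).
Σ|p₁ᵢ − p₂ᵢ| = 0.07 + 0.04 + 0.09 + 0.04 + 0.30 + 0.09 + 0.03 = 0.66
D = 1 − ½ × 0.66 = 1 − 0.330 = 0.6700
D = 0.6700 > 0.5 → Yes.

Yes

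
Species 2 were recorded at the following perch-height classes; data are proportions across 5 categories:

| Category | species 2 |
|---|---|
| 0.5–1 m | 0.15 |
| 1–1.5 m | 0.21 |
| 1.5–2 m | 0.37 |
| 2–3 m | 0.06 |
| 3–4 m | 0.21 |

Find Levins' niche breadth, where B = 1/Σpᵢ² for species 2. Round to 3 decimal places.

3.981

Σpᵢ² = 0.15² + 0.21² + 0.37² + 0.06² + 0.21² = 0.0225 + 0.0441 + 0.1369 + 0.0036 + 0.0441 = 0.2512
B = 1 / 0.2512 = 3.98089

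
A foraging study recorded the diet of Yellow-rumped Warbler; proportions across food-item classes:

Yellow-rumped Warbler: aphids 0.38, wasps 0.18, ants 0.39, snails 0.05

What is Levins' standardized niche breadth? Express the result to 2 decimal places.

0.67

Σpᵢ² = 0.38² + 0.18² + 0.39² + 0.05² = 0.1444 + 0.0324 + 0.1521 + 0.0025 = 0.3314
B = 1 / 0.3314 = 3.0175
Bₛ = (B − 1)/(n − 1) = (3.0175 − 1)/(4 − 1) = 2.0175/3 = 0.6725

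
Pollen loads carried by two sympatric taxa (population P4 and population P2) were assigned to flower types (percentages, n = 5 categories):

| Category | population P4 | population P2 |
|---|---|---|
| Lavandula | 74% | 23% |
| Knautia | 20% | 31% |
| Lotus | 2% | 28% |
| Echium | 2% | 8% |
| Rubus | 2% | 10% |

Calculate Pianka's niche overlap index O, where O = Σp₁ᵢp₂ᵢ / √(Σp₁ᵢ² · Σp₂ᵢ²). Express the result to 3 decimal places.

0.637

Convert percentages to proportions (divide by 100).
Σ p₁ᵢp₂ᵢ = 0.1702 + 0.0620 + 0.0056 + 0.0016 + 0.0020 = 0.2414
Σp_1ᵢ² = 0.74² + 0.20² + 0.02² + 0.02² + 0.02² = 0.5476 + 0.0400 + 0.0004 + 0.0004 + 0.0004 = 0.5888
Σp_2ᵢ² = 0.23² + 0.31² + 0.28² + 0.08² + 0.10² = 0.0529 + 0.0961 + 0.0784 + 0.0064 + 0.0100 = 0.2438
O = 0.2414 / √(0.5888 × 0.2438) = 0.2414 / 0.378879 = 0.63714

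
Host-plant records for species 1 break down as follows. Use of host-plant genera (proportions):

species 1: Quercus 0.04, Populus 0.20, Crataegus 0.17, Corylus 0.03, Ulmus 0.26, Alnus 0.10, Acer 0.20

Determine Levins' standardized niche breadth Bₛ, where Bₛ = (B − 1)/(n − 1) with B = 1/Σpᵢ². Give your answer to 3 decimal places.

0.715

Σpᵢ² = 0.04² + 0.20² + 0.17² + 0.03² + 0.26² + 0.10² + 0.20² = 0.0016 + 0.0400 + 0.0289 + 0.0009 + 0.0676 + 0.0100 + 0.0400 = 0.1890
B = 1 / 0.1890 = 5.29101
Bₛ = (B − 1)/(n − 1) = (5.29101 − 1)/(7 − 1) = 4.29101/6 = 0.71517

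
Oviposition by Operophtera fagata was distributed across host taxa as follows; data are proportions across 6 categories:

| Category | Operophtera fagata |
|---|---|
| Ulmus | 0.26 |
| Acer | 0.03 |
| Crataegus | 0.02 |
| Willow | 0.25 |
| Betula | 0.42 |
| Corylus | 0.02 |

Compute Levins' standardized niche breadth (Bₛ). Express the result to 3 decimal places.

0.449

Σpᵢ² = 0.26² + 0.03² + 0.02² + 0.25² + 0.42² + 0.02² = 0.0676 + 0.0009 + 0.0004 + 0.0625 + 0.1764 + 0.0004 = 0.3082
B = 1 / 0.3082 = 3.24465
Bₛ = (B − 1)/(n − 1) = (3.24465 − 1)/(6 − 1) = 2.24465/5 = 0.44893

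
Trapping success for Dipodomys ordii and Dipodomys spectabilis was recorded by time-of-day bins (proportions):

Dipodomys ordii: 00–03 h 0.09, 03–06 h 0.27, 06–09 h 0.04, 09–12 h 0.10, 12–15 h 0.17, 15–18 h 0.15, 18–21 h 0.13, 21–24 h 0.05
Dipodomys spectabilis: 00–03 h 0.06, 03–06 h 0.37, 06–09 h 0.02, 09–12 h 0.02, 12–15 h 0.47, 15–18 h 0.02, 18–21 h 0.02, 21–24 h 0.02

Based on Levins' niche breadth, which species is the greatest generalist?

Dipodomys ordii

Σp_ordiᵢ² = 0.09² + 0.27² + 0.04² + 0.10² + 0.17² + 0.15² + 0.13² + 0.05² = 0.0081 + 0.0729 + 0.0016 + 0.0100 + 0.0289 + 0.0225 + 0.0169 + 0.0025 = 0.1634
B_ordi = 1 / 0.1634 = 6.1200
Σp_specᵢ² = 0.06² + 0.37² + 0.02² + 0.02² + 0.47² + 0.02² + 0.02² + 0.02² = 0.0036 + 0.1369 + 0.0004 + 0.0004 + 0.2209 + 0.0004 + 0.0004 + 0.0004 = 0.3634
B_spec = 1 / 0.3634 = 2.7518
Highest B → broadest niche (most generalist): Dipodomys ordii (B = 6.12).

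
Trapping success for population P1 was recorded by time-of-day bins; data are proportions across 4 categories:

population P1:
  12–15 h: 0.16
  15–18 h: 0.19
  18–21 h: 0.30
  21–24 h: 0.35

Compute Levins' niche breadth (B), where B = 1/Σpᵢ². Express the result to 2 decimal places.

Σpᵢ² = 0.16² + 0.19² + 0.30² + 0.35² = 0.0256 + 0.0361 + 0.0900 + 0.1225 = 0.2742
B = 1 / 0.2742 = 3.6470

3.65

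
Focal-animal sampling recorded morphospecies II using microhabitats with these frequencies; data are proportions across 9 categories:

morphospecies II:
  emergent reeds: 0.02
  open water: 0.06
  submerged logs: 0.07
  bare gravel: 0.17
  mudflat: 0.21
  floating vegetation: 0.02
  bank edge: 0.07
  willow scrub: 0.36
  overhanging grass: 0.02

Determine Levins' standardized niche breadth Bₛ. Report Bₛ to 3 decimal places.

Σpᵢ² = 0.02² + 0.06² + 0.07² + 0.17² + 0.21² + 0.02² + 0.07² + 0.36² + 0.02² = 0.0004 + 0.0036 + 0.0049 + 0.0289 + 0.0441 + 0.0004 + 0.0049 + 0.1296 + 0.0004 = 0.2172
B = 1 / 0.2172 = 4.60405
Bₛ = (B − 1)/(n − 1) = (4.60405 − 1)/(9 − 1) = 3.60405/8 = 0.45051

0.451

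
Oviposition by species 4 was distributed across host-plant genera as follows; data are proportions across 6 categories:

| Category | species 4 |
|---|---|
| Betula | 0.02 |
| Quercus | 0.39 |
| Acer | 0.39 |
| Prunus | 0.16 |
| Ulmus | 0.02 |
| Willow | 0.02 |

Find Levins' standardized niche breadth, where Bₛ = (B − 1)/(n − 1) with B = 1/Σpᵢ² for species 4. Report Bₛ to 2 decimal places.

Σpᵢ² = 0.02² + 0.39² + 0.39² + 0.16² + 0.02² + 0.02² = 0.0004 + 0.1521 + 0.1521 + 0.0256 + 0.0004 + 0.0004 = 0.3310
B = 1 / 0.3310 = 3.0211
Bₛ = (B − 1)/(n − 1) = (3.0211 − 1)/(6 − 1) = 2.0211/5 = 0.4042

0.40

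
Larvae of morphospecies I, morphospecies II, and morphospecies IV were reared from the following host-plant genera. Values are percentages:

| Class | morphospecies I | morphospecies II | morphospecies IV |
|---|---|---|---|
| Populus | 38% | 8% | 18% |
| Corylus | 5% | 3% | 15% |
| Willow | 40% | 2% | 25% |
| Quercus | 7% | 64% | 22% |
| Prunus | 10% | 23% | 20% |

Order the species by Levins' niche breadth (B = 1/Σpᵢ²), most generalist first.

Convert percentages to proportions (divide by 100).
Σp_Iᵢ² = 0.38² + 0.05² + 0.40² + 0.07² + 0.10² = 0.1444 + 0.0025 + 0.1600 + 0.0049 + 0.0100 = 0.3218
B_I = 1 / 0.3218 = 3.1075
Σp_IIᵢ² = 0.08² + 0.03² + 0.02² + 0.64² + 0.23² = 0.0064 + 0.0009 + 0.0004 + 0.4096 + 0.0529 = 0.4702
B_II = 1 / 0.4702 = 2.1268
Σp_IVᵢ² = 0.18² + 0.15² + 0.25² + 0.22² + 0.20² = 0.0324 + 0.0225 + 0.0625 + 0.0484 + 0.0400 = 0.2058
B_IV = 1 / 0.2058 = 4.8591
Ranking by B (broadest → narrowest): morphospecies IV (4.86) > morphospecies I (3.11) > morphospecies II (2.13)

morphospecies IV > morphospecies I > morphospecies II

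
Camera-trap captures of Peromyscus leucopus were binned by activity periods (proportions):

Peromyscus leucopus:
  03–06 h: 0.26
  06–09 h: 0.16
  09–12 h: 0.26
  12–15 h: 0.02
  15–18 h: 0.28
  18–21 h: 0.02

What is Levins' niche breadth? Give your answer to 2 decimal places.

Σpᵢ² = 0.26² + 0.16² + 0.26² + 0.02² + 0.28² + 0.02² = 0.0676 + 0.0256 + 0.0676 + 0.0004 + 0.0784 + 0.0004 = 0.2400
B = 1 / 0.2400 = 4.1667

4.17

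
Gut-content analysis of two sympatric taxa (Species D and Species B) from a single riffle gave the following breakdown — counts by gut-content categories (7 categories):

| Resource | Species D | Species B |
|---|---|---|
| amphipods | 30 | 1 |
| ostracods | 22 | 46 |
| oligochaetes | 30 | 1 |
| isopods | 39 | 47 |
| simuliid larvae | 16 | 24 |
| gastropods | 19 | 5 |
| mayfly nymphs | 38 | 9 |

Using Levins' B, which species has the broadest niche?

Proportions for Species D (n=194): 30/194=0.1546, 22/194=0.1134, 30/194=0.1546, 39/194=0.2010, 16/194=0.0825, 19/194=0.0979, 38/194=0.1959
Proportions for Species B (n=133): 1/133=0.0075, 46/133=0.3459, 1/133=0.0075, 47/133=0.3534, 24/133=0.1805, 5/133=0.0376, 9/133=0.0677
Σp_Dᵢ² = 0.1546² + 0.1134² + 0.1546² + 0.2010² + 0.0825² + 0.0979² + 0.1959² = 0.023901 + 0.012860 + 0.023901 + 0.040401 + 0.006806 + 0.009584 + 0.038377 = 0.155830
B_D = 1 / 0.155830 = 6.4172
Σp_Bᵢ² = 0.0075² + 0.3459² + 0.0075² + 0.3534² + 0.1805² + 0.0376² + 0.0677² = 0.000056 + 0.119647 + 0.000056 + 0.124892 + 0.032580 + 0.001414 + 0.004583 = 0.283228
B_B = 1 / 0.283228 = 3.5307
Highest B → broadest niche (most generalist): Species D (B = 6.42).

Species D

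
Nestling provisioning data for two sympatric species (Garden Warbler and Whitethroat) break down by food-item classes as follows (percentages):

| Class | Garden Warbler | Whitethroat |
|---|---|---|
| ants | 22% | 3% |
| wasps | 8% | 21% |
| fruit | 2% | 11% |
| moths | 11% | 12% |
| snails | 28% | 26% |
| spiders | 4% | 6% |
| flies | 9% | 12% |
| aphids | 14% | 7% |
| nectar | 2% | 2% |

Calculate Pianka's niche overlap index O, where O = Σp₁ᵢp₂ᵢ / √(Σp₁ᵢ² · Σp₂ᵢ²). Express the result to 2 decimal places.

Convert percentages to proportions (divide by 100).
Σ p₁ᵢp₂ᵢ = 0.0066 + 0.0168 + 0.0022 + 0.0132 + 0.0728 + 0.0024 + 0.0108 + 0.0098 + 0.0004 = 0.1350
Σp_1ᵢ² = 0.22² + 0.08² + 0.02² + 0.11² + 0.28² + 0.04² + 0.09² + 0.14² + 0.02² = 0.0484 + 0.0064 + 0.0004 + 0.0121 + 0.0784 + 0.0016 + 0.0081 + 0.0196 + 0.0004 = 0.1754
Σp_2ᵢ² = 0.03² + 0.21² + 0.11² + 0.12² + 0.26² + 0.06² + 0.12² + 0.07² + 0.02² = 0.0009 + 0.0441 + 0.0121 + 0.0144 + 0.0676 + 0.0036 + 0.0144 + 0.0049 + 0.0004 = 0.1624
O = 0.1350 / √(0.1754 × 0.1624) = 0.1350 / 0.16877 = 0.7999

0.80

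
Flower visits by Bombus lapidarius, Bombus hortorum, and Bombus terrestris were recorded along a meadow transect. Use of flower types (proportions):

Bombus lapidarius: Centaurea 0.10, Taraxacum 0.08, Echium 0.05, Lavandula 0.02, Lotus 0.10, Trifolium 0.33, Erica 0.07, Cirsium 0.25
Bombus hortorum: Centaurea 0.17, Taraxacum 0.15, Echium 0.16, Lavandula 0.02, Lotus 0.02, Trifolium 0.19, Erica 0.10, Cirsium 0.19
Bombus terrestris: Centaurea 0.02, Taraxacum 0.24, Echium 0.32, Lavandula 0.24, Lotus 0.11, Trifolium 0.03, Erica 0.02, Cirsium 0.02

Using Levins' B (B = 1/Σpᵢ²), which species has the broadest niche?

Σp_lapiᵢ² = 0.10² + 0.08² + 0.05² + 0.02² + 0.10² + 0.33² + 0.07² + 0.25² = 0.0100 + 0.0064 + 0.0025 + 0.0004 + 0.0100 + 0.1089 + 0.0049 + 0.0625 = 0.2056
B_lapi = 1 / 0.2056 = 4.8638
Σp_hortᵢ² = 0.17² + 0.15² + 0.16² + 0.02² + 0.02² + 0.19² + 0.10² + 0.19² = 0.0289 + 0.0225 + 0.0256 + 0.0004 + 0.0004 + 0.0361 + 0.0100 + 0.0361 = 0.1600
B_hort = 1 / 0.1600 = 6.2500
Σp_terrᵢ² = 0.02² + 0.24² + 0.32² + 0.24² + 0.11² + 0.03² + 0.02² + 0.02² = 0.0004 + 0.0576 + 0.1024 + 0.0576 + 0.0121 + 0.0009 + 0.0004 + 0.0004 = 0.2318
B_terr = 1 / 0.2318 = 4.3141
Highest B → broadest niche (most generalist): Bombus hortorum (B = 6.25).

Bombus hortorum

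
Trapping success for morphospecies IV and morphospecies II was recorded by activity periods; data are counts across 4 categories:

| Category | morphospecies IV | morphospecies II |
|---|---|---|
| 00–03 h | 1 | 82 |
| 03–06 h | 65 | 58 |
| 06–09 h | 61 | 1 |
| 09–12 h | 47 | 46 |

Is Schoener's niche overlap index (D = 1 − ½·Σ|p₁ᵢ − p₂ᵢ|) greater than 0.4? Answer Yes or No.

Proportions for morphospecies IV (n=174): 1/174=0.0057, 65/174=0.3736, 61/174=0.3506, 47/174=0.2701
Proportions for morphospecies II (n=187): 82/187=0.4385, 58/187=0.3102, 1/187=0.0053, 46/187=0.2460
Σ|p₁ᵢ − p₂ᵢ| = 0.4328 + 0.0634 + 0.3453 + 0.0241 = 0.8656
D = 1 − ½ × 0.8656 = 1 − 0.43280 = 0.56720
D = 0.56720 > 0.4 → Yes.

Yes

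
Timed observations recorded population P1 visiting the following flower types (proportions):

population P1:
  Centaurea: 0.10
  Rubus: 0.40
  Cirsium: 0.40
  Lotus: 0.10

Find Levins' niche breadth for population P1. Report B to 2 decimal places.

2.94

Σpᵢ² = 0.10² + 0.40² + 0.40² + 0.10² = 0.0100 + 0.1600 + 0.1600 + 0.0100 = 0.3400
B = 1 / 0.3400 = 2.9412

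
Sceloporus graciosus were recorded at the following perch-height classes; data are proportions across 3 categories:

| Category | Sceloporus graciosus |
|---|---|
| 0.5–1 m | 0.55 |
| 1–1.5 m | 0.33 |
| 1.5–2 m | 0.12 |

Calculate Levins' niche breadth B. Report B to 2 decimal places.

2.35

Σpᵢ² = 0.55² + 0.33² + 0.12² = 0.3025 + 0.1089 + 0.0144 = 0.4258
B = 1 / 0.4258 = 2.3485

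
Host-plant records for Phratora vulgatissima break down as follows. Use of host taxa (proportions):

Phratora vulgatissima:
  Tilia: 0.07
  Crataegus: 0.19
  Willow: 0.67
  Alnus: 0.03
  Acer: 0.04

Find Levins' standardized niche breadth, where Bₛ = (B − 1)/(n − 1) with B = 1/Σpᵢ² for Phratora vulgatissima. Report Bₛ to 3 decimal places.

Σpᵢ² = 0.07² + 0.19² + 0.67² + 0.03² + 0.04² = 0.0049 + 0.0361 + 0.4489 + 0.0009 + 0.0016 = 0.4924
B = 1 / 0.4924 = 2.03087
Bₛ = (B − 1)/(n − 1) = (2.03087 − 1)/(5 − 1) = 1.03087/4 = 0.25772

0.258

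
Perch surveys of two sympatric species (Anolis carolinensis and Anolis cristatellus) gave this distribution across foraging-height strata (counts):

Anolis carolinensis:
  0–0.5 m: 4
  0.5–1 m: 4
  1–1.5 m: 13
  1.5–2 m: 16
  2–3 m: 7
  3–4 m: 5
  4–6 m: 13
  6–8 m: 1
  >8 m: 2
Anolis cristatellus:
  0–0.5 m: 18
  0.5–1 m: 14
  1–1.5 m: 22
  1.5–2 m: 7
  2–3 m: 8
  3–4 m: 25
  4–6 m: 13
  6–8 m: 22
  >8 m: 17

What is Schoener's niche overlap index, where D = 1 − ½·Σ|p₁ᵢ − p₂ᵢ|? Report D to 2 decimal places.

Proportions for Anolis carolinensis (n=65): 4/65=0.0615, 4/65=0.0615, 13/65=0.2000, 16/65=0.2462, 7/65=0.1077, 5/65=0.0769, 13/65=0.2000, 1/65=0.0154, 2/65=0.0308
Proportions for Anolis cristatellus (n=146): 18/146=0.1233, 14/146=0.0959, 22/146=0.1507, 7/146=0.0479, 8/146=0.0548, 25/146=0.1712, 13/146=0.0890, 22/146=0.1507, 17/146=0.1164
Σ|p₁ᵢ − p₂ᵢ| = 0.0618 + 0.0344 + 0.0493 + 0.1983 + 0.0529 + 0.0943 + 0.1110 + 0.1353 + 0.0856 = 0.8229
D = 1 − ½ × 0.8229 = 1 − 0.41145 = 0.58855

0.59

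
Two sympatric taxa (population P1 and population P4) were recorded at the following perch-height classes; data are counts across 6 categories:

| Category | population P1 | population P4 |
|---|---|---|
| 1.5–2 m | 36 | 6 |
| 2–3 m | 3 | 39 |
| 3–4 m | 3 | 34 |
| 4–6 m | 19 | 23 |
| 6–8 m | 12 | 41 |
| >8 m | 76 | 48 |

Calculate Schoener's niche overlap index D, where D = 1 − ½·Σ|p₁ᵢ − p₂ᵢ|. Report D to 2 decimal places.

Proportions for population P1 (n=149): 36/149=0.2416, 3/149=0.0201, 3/149=0.0201, 19/149=0.1275, 12/149=0.0805, 76/149=0.5101
Proportions for population P4 (n=191): 6/191=0.0314, 39/191=0.2042, 34/191=0.1780, 23/191=0.1204, 41/191=0.2147, 48/191=0.2513
Σ|p₁ᵢ − p₂ᵢ| = 0.2102 + 0.1841 + 0.1579 + 0.0071 + 0.1342 + 0.2588 = 0.9523
D = 1 − ½ × 0.9523 = 1 − 0.47615 = 0.52385

0.52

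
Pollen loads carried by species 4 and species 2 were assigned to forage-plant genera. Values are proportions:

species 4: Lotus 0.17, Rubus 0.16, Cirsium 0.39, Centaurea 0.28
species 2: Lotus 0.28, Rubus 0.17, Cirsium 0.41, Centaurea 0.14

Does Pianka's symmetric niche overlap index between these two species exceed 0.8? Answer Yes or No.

Yes

Σ p₁ᵢp₂ᵢ = 0.0476 + 0.0272 + 0.1599 + 0.0392 = 0.2739
Σp_1ᵢ² = 0.17² + 0.16² + 0.39² + 0.28² = 0.0289 + 0.0256 + 0.1521 + 0.0784 = 0.2850
Σp_2ᵢ² = 0.28² + 0.17² + 0.41² + 0.14² = 0.0784 + 0.0289 + 0.1681 + 0.0196 = 0.2950
O = 0.2739 / √(0.2850 × 0.2950) = 0.2739 / 0.28996 = 0.9446
O = 0.9446 > 0.8 → Yes.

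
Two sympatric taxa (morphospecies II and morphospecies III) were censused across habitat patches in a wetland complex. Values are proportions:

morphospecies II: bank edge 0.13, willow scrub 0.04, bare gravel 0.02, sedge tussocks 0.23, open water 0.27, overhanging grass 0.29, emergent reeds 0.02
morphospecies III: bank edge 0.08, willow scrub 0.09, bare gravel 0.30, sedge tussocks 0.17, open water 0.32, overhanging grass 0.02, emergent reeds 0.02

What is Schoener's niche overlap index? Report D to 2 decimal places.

0.62

Σ|p₁ᵢ − p₂ᵢ| = 0.05 + 0.05 + 0.28 + 0.06 + 0.05 + 0.27 + 0.00 = 0.76
D = 1 − ½ × 0.76 = 1 − 0.380 = 0.6200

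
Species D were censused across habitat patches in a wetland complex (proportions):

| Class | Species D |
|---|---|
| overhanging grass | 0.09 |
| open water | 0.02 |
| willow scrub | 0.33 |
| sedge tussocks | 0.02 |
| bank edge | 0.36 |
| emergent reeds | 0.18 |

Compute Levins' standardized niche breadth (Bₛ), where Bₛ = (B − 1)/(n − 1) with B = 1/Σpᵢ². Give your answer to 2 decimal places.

Σpᵢ² = 0.09² + 0.02² + 0.33² + 0.02² + 0.36² + 0.18² = 0.0081 + 0.0004 + 0.1089 + 0.0004 + 0.1296 + 0.0324 = 0.2798
B = 1 / 0.2798 = 3.5740
Bₛ = (B − 1)/(n − 1) = (3.5740 − 1)/(6 − 1) = 2.5740/5 = 0.5148

0.51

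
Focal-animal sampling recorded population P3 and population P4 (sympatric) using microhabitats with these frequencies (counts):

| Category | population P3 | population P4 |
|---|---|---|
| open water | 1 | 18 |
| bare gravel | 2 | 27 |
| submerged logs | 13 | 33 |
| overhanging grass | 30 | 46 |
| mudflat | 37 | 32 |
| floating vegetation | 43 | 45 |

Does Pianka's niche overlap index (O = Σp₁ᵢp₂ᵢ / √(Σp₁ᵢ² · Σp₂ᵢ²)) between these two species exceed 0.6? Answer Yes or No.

Proportions for population P3 (n=126): 1/126=0.0079, 2/126=0.0159, 13/126=0.1032, 30/126=0.2381, 37/126=0.2937, 43/126=0.3413
Proportions for population P4 (n=201): 18/201=0.0896, 27/201=0.1343, 33/201=0.1642, 46/201=0.2289, 32/201=0.1592, 45/201=0.2239
Σ p₁ᵢp₂ᵢ = 0.000708 + 0.002135 + 0.016945 + 0.054501 + 0.046757 + 0.076417 = 0.197463
Σp_1ᵢ² = 0.0079² + 0.0159² + 0.1032² + 0.2381² + 0.2937² + 0.3413² = 0.000062 + 0.000253 + 0.010650 + 0.056692 + 0.086260 + 0.116486 = 0.270403
Σp_2ᵢ² = 0.0896² + 0.1343² + 0.1642² + 0.2289² + 0.1592² + 0.2239² = 0.008028 + 0.018036 + 0.026962 + 0.052395 + 0.025345 + 0.050131 = 0.180897
O = 0.197463 / √(0.270403 × 0.180897) = 0.197463 / 0.2211676 = 0.8928
O = 0.8928 > 0.6 → Yes.

Yes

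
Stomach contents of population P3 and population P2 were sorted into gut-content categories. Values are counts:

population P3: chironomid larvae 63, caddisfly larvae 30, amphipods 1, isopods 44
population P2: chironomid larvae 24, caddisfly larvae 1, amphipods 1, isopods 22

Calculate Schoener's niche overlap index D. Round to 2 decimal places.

0.80

Proportions for population P3 (n=138): 63/138=0.4565, 30/138=0.2174, 1/138=0.0072, 44/138=0.3188
Proportions for population P2 (n=48): 24/48=0.5000, 1/48=0.0208, 1/48=0.0208, 22/48=0.4583
Σ|p₁ᵢ − p₂ᵢ| = 0.0435 + 0.1966 + 0.0136 + 0.1395 = 0.3932
D = 1 − ½ × 0.3932 = 1 − 0.19660 = 0.80340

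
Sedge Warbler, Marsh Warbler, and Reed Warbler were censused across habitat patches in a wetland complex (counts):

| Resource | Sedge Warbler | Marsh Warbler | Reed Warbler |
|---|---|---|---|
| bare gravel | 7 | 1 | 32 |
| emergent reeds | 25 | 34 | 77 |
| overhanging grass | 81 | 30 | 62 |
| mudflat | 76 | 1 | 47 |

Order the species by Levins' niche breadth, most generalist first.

Proportions for Sedge Warbler (n=189): 7/189=0.0370, 25/189=0.1323, 81/189=0.4286, 76/189=0.4021
Proportions for Marsh Warbler (n=66): 1/66=0.0152, 34/66=0.5152, 30/66=0.4545, 1/66=0.0152
Proportions for Reed Warbler (n=218): 32/218=0.1468, 77/218=0.3532, 62/218=0.2844, 47/218=0.2156
Σp_Sedgᵢ² = 0.0370² + 0.1323² + 0.4286² + 0.4021² = 0.001369 + 0.017503 + 0.183698 + 0.161684 = 0.364254
B_Sedg = 1 / 0.364254 = 2.7453
Σp_Marsᵢ² = 0.0152² + 0.5152² + 0.4545² + 0.0152² = 0.000231 + 0.265431 + 0.206570 + 0.000231 = 0.472463
B_Mars = 1 / 0.472463 = 2.1166
Σp_Reedᵢ² = 0.1468² + 0.3532² + 0.2844² + 0.2156² = 0.021550 + 0.124750 + 0.080883 + 0.046483 = 0.273666
B_Reed = 1 / 0.273666 = 3.6541
Ranking by B (broadest → narrowest): Reed Warbler (3.65) > Sedge Warbler (2.75) > Marsh Warbler (2.12)

Reed Warbler > Sedge Warbler > Marsh Warbler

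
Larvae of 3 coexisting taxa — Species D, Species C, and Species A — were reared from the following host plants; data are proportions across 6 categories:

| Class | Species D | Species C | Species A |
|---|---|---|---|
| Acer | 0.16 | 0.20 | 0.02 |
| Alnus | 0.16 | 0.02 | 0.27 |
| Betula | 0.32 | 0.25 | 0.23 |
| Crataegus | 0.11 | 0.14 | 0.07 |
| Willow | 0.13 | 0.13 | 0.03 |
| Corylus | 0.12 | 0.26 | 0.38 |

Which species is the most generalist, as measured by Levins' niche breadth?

Species D

Σp_Dᵢ² = 0.16² + 0.16² + 0.32² + 0.11² + 0.13² + 0.12² = 0.0256 + 0.0256 + 0.1024 + 0.0121 + 0.0169 + 0.0144 = 0.1970
B_D = 1 / 0.1970 = 5.0761
Σp_Cᵢ² = 0.20² + 0.02² + 0.25² + 0.14² + 0.13² + 0.26² = 0.0400 + 0.0004 + 0.0625 + 0.0196 + 0.0169 + 0.0676 = 0.2070
B_C = 1 / 0.2070 = 4.8309
Σp_Aᵢ² = 0.02² + 0.27² + 0.23² + 0.07² + 0.03² + 0.38² = 0.0004 + 0.0729 + 0.0529 + 0.0049 + 0.0009 + 0.1444 = 0.2764
B_A = 1 / 0.2764 = 3.6179
Highest B → broadest niche (most generalist): Species D (B = 5.08).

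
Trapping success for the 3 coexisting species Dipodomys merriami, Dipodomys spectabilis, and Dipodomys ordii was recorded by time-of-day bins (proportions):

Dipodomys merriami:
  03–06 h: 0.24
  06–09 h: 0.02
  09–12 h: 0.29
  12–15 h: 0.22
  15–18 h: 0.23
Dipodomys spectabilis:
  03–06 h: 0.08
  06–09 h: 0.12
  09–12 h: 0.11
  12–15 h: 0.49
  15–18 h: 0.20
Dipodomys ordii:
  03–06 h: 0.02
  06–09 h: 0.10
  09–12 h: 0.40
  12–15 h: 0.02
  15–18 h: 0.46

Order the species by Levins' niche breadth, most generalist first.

Σp_merrᵢ² = 0.24² + 0.02² + 0.29² + 0.22² + 0.23² = 0.0576 + 0.0004 + 0.0841 + 0.0484 + 0.0529 = 0.2434
B_merr = 1 / 0.2434 = 4.1085
Σp_specᵢ² = 0.08² + 0.12² + 0.11² + 0.49² + 0.20² = 0.0064 + 0.0144 + 0.0121 + 0.2401 + 0.0400 = 0.3130
B_spec = 1 / 0.3130 = 3.1949
Σp_ordiᵢ² = 0.02² + 0.10² + 0.40² + 0.02² + 0.46² = 0.0004 + 0.0100 + 0.1600 + 0.0004 + 0.2116 = 0.3824
B_ordi = 1 / 0.3824 = 2.6151
Ranking by B (broadest → narrowest): Dipodomys merriami (4.11) > Dipodomys spectabilis (3.19) > Dipodomys ordii (2.62)

Dipodomys merriami > Dipodomys spectabilis > Dipodomys ordii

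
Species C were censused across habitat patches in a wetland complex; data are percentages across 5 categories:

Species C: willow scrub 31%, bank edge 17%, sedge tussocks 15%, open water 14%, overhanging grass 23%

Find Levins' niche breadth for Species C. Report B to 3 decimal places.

4.545

Convert percentages to proportions (divide by 100).
Σpᵢ² = 0.31² + 0.17² + 0.15² + 0.14² + 0.23² = 0.0961 + 0.0289 + 0.0225 + 0.0196 + 0.0529 = 0.2200
B = 1 / 0.2200 = 4.54545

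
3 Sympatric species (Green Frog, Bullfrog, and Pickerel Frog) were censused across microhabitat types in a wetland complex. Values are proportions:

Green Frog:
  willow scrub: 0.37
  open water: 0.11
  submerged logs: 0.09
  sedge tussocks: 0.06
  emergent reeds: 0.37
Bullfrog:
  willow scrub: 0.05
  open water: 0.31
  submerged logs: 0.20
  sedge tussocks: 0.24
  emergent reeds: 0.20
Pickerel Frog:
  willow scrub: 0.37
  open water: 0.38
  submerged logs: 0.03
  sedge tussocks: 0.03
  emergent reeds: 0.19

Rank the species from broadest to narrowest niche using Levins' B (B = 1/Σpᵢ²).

Σp_Greeᵢ² = 0.37² + 0.11² + 0.09² + 0.06² + 0.37² = 0.1369 + 0.0121 + 0.0081 + 0.0036 + 0.1369 = 0.2976
B_Gree = 1 / 0.2976 = 3.3602
Σp_Bullᵢ² = 0.05² + 0.31² + 0.20² + 0.24² + 0.20² = 0.0025 + 0.0961 + 0.0400 + 0.0576 + 0.0400 = 0.2362
B_Bull = 1 / 0.2362 = 4.2337
Σp_Pickᵢ² = 0.37² + 0.38² + 0.03² + 0.03² + 0.19² = 0.1369 + 0.1444 + 0.0009 + 0.0009 + 0.0361 = 0.3192
B_Pick = 1 / 0.3192 = 3.1328
Ranking by B (broadest → narrowest): Bullfrog (4.23) > Green Frog (3.36) > Pickerel Frog (3.13)

Bullfrog > Green Frog > Pickerel Frog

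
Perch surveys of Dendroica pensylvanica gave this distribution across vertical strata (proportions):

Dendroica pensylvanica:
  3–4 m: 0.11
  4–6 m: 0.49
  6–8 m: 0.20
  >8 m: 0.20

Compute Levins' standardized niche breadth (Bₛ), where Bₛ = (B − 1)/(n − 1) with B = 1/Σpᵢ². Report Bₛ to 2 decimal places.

0.67

Σpᵢ² = 0.11² + 0.49² + 0.20² + 0.20² = 0.0121 + 0.2401 + 0.0400 + 0.0400 = 0.3322
B = 1 / 0.3322 = 3.0102
Bₛ = (B − 1)/(n − 1) = (3.0102 − 1)/(4 − 1) = 2.0102/3 = 0.6701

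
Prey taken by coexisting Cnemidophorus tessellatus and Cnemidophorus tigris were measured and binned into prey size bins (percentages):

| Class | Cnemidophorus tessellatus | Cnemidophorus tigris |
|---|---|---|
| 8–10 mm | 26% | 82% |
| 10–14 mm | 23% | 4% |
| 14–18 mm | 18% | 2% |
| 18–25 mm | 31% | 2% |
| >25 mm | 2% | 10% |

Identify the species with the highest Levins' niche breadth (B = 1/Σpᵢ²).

Cnemidophorus tessellatus

Convert percentages to proportions (divide by 100).
Σp_tessᵢ² = 0.26² + 0.23² + 0.18² + 0.31² + 0.02² = 0.0676 + 0.0529 + 0.0324 + 0.0961 + 0.0004 = 0.2494
B_tess = 1 / 0.2494 = 4.0096
Σp_tigrᵢ² = 0.82² + 0.04² + 0.02² + 0.02² + 0.10² = 0.6724 + 0.0016 + 0.0004 + 0.0004 + 0.0100 = 0.6848
B_tigr = 1 / 0.6848 = 1.4603
Highest B → broadest niche (most generalist): Cnemidophorus tessellatus (B = 4.01).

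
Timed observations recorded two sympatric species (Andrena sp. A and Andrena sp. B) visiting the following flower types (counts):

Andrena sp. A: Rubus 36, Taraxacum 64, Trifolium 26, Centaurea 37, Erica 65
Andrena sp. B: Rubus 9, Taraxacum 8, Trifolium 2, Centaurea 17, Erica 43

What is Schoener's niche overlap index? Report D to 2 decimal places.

0.69

Proportions for Andrena sp. A (n=228): 36/228=0.1579, 64/228=0.2807, 26/228=0.1140, 37/228=0.1623, 65/228=0.2851
Proportions for Andrena sp. B (n=79): 9/79=0.1139, 8/79=0.1013, 2/79=0.0253, 17/79=0.2152, 43/79=0.5443
Σ|p₁ᵢ − p₂ᵢ| = 0.0440 + 0.1794 + 0.0887 + 0.0529 + 0.2592 = 0.6242
D = 1 − ½ × 0.6242 = 1 − 0.31210 = 0.68790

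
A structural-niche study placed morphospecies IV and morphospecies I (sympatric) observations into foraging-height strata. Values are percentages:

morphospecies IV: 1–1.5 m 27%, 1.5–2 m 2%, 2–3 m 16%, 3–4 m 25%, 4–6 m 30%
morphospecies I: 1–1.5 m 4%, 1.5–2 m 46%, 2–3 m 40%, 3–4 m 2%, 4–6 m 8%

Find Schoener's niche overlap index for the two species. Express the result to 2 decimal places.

Convert percentages to proportions (divide by 100).
Σ|p₁ᵢ − p₂ᵢ| = 0.23 + 0.44 + 0.24 + 0.23 + 0.22 = 1.36
D = 1 − ½ × 1.36 = 1 − 0.680 = 0.3200

0.32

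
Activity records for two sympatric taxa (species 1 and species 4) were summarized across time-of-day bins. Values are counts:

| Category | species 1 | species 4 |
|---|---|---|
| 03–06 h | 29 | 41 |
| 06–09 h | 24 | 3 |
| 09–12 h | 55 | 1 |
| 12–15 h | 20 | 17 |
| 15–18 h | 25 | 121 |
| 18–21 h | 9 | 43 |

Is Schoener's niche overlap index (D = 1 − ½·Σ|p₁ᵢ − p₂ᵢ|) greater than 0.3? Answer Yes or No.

Proportions for species 1 (n=162): 29/162=0.1790, 24/162=0.1481, 55/162=0.3395, 20/162=0.1235, 25/162=0.1543, 9/162=0.0556
Proportions for species 4 (n=226): 41/226=0.1814, 3/226=0.0133, 1/226=0.0044, 17/226=0.0752, 121/226=0.5354, 43/226=0.1903
Σ|p₁ᵢ − p₂ᵢ| = 0.0024 + 0.1348 + 0.3351 + 0.0483 + 0.3811 + 0.1347 = 1.0364
D = 1 − ½ × 1.0364 = 1 − 0.51820 = 0.48180
D = 0.48180 > 0.3 → Yes.

Yes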